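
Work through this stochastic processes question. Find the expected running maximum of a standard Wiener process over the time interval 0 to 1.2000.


E(max B(s)) = sqrt(2t/pi)
= sqrt(2*1.2000/pi)
= sqrt(0.7639)
= 0.8740

0.8740


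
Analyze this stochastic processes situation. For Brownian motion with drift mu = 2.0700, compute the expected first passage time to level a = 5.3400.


Expected first passage time = a/mu
= 5.3400/2.0700
= 2.5797

2.5797


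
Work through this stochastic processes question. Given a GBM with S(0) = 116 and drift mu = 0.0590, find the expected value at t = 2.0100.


E[S(t)] = S(0) * exp(mu * t)
= 116 * exp(0.0590 * 2.0100)
= 116 * 1.1259
= 130.6054

130.6054


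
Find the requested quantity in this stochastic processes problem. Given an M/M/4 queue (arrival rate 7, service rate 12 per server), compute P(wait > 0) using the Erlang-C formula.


a = lambda/mu = 0.5833
rho = a/c = 0.1458
Erlang-C formula applied:
C(c,a) = 0.0032

0.0032


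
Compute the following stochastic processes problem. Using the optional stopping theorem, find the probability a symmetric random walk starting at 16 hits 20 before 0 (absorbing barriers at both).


By optional stopping theorem: E(M at tau) = M(0) = 16
P(hit 20)*20 + P(hit 0)*0 = 16
P(hit 20) = (16 - 0)/(20 - 0) = 4/5 = 0.8000

0.8000


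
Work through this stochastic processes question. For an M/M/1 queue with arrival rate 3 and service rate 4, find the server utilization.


rho = lambda/mu
= 3/4
= 0.7500

0.7500


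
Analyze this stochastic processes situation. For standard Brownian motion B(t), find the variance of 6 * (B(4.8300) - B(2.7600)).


Var(alpha*(B(t)-B(s))) = alpha^2 * (t-s)
= 6^2 * (4.8300 - 2.7600)
= 36 * 2.0700
= 74.5200

74.5200


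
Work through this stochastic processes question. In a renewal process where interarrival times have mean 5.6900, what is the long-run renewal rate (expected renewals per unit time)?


Long-run renewal rate = 1/E(X)
= 1/5.6900
= 0.1757

0.1757


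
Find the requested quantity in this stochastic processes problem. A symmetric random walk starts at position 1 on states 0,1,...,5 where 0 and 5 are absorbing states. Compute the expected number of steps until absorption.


For symmetric RW on 0,...,N with absorbing barriers, E(i) = i*(N-i)
E(1) = 1 * 4 = 4

4


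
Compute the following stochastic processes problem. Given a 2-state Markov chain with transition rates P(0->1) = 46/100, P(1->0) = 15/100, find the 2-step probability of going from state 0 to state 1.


Computing P^2 by matrix multiplication.
P = [[0.5400, 0.4600], [0.1500, 0.8500]]
After raising P to the power 2:
P^2(0,1) = 0.6394

0.6394


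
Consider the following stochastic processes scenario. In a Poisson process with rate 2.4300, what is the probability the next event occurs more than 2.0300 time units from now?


P(X > t) = exp(-lambda * t)
= exp(-2.4300 * 2.0300)
= exp(-4.9329) = 0.0072

0.0072


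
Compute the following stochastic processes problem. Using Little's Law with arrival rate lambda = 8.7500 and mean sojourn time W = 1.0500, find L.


Little's Law: L = lambda * W
= 8.7500 * 1.0500
= 9.1875

9.1875


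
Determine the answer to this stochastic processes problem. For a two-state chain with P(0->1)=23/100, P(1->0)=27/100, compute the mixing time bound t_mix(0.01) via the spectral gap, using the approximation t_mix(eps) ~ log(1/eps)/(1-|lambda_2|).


lambda_2 = |1 - p01 - p10| = |1 - 0.2300 - 0.2700| = 0.5000
t_mix ~ log(1/eps)/(1 - |lambda_2|)
= log(100)/(1 - 0.5000) = 4.6052/0.5000
= 9.2103

9.2103


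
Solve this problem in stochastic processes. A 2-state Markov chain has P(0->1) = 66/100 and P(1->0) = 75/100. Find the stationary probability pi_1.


Stationary distribution: pi_0 = p10/(p01+p10), pi_1 = p01/(p01+p10)
p01 = 0.6600, p10 = 0.7500
pi_1 = 0.4681

0.4681


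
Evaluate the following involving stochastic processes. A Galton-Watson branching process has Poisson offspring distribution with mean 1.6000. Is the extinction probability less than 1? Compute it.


Since mu = 1.6000 > 1, extinction prob q < 1.
Solve s = exp(mu*(s-1)) iteratively.
q = 0.3580

0.3580


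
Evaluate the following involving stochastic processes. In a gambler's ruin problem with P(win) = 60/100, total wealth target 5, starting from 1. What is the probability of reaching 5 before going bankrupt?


Gambler's ruin formula:
r = q/p = 0.4000/0.6000 = 0.6667
P(win) = (1 - r^i)/(1 - r^N)
= (1 - 0.6667^1)/(1 - 0.6667^5)
= 0.3839

0.3839


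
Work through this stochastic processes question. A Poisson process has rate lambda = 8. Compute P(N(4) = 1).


P(N(t)=k) = (lambda*t)^k * exp(-lambda*t) / k!
lambda*t = 32
= 32^1 * exp(-32) / 1!
= 32 * 1.2664e-14 / 1
= 4.0525e-13

4.0525e-13


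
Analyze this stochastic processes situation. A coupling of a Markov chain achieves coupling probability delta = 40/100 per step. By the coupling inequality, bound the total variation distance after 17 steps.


TV distance bound <= (1-delta)^n
= (1 - 0.4000)^17
= 0.6000^17
= 1.6927e-04

1.6927e-04


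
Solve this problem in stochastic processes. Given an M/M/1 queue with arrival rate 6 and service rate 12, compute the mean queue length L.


rho = 6/12 = 0.5000
L = rho/(1-rho)
= 0.5000/0.5000
= 1.0000

1.0000


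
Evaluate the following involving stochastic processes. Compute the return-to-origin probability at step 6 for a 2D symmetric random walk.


P = C(6,3)^2 / 4^6
= 20^2 / 4096
= 400 / 4096
= 0.0977

0.0977


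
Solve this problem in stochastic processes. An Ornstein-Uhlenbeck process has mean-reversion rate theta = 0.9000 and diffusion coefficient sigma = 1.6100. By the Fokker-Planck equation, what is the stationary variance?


Stationary variance = sigma^2 / (2*theta)
= 1.6100^2 / (2*0.9000)
= 2.5921 / 1.8000
= 1.4401

1.4401


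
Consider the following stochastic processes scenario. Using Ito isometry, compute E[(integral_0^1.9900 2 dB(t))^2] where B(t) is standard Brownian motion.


By Ito isometry: E[(int f dB)^2] = int f^2 dt
= 2^2 * 1.9900
= 4 * 1.9900 = 7.9600

7.9600


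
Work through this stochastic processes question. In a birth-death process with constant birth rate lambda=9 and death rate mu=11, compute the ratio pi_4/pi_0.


For birth-death process, pi_n/pi_0 = (lambda/mu)^n
= (9/11)^4
= 0.4481

0.4481


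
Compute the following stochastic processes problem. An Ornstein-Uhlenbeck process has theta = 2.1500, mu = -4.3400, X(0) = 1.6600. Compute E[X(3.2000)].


E[X(t)] = mu + (X(0) - mu)*exp(-theta*t)
= -4.3400 + (1.6600 - -4.3400)*exp(-2.1500*3.2000)
= -4.3400 + 6.0000 * 0.0010
= -4.3338

-4.3338


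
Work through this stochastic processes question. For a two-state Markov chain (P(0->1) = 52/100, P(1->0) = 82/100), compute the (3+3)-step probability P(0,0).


P^6 = P^3 * P^3
Computing via matrix multiplication of the transition matrix.
Entry (0,0) of P^6 = 0.6125

0.6125


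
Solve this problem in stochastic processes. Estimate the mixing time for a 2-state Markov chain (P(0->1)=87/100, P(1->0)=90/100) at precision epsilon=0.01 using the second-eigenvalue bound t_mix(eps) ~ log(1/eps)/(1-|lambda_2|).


lambda_2 = |1 - p01 - p10| = |1 - 0.8700 - 0.9000| = 0.7700
t_mix ~ log(1/eps)/(1 - |lambda_2|)
= log(100)/(1 - 0.7700) = 4.6052/0.2300
= 20.0225

20.0225


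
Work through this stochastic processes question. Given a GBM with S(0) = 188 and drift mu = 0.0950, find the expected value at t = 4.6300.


E[S(t)] = S(0) * exp(mu * t)
= 188 * exp(0.0950 * 4.6300)
= 188 * 1.5525
= 291.8652

291.8652


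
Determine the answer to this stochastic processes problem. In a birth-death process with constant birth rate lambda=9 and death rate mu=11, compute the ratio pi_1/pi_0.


For birth-death process, pi_n/pi_0 = (lambda/mu)^n
= (9/11)^1
= 0.8182

0.8182


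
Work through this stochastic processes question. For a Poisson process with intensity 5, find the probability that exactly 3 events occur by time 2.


P(N(t)=k) = (lambda*t)^k * exp(-lambda*t) / k!
lambda*t = 10
= 10^3 * exp(-10) / 3!
= 1000 * 4.5400e-05 / 6
= 0.0076

0.0076


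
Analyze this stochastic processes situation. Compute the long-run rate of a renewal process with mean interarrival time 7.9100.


Long-run renewal rate = 1/E(X)
= 1/7.9100
= 0.1264

0.1264


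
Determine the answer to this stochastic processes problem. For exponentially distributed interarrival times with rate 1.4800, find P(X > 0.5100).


P(X > t) = exp(-lambda * t)
= exp(-1.4800 * 0.5100)
= exp(-0.7548) = 0.4701

0.4701


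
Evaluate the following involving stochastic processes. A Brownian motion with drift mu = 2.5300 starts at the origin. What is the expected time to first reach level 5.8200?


Expected first passage time = a/mu
= 5.8200/2.5300
= 2.3004

2.3004


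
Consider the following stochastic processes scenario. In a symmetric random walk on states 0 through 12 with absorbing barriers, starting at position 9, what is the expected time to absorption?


For symmetric RW on 0,...,N with absorbing barriers, E(i) = i*(N-i)
E(9) = 9 * 3 = 27

27


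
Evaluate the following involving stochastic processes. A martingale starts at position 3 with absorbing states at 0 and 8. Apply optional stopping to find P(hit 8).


By optional stopping theorem: E(M at tau) = M(0) = 3
P(hit 8)*8 + P(hit 0)*0 = 3
P(hit 8) = (3 - 0)/(8 - 0) = 3/8 = 0.3750

0.3750


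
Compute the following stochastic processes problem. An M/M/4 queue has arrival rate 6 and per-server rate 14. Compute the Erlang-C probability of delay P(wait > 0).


a = lambda/mu = 0.4286
rho = a/c = 0.1071
Erlang-C formula applied:
C(c,a) = 0.0010

0.0010


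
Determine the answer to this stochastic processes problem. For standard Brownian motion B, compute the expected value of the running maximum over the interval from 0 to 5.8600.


E(max B(s)) = sqrt(2t/pi)
= sqrt(2*5.8600/pi)
= sqrt(3.7306)
= 1.9315

1.9315


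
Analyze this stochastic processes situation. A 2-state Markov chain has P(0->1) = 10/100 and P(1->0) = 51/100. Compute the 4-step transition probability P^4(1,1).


Computing P^4 by matrix multiplication.
P = [[0.9000, 0.1000], [0.5100, 0.4900]]
After raising P to the power 4:
P^4(1,1) = 0.1833

0.1833


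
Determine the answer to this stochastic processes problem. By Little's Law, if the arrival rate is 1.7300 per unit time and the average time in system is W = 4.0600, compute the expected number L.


Little's Law: L = lambda * W
= 1.7300 * 4.0600
= 7.0238

7.0238


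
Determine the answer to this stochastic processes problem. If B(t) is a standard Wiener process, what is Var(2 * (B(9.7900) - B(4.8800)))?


Var(alpha*(B(t)-B(s))) = alpha^2 * (t-s)
= 2^2 * (9.7900 - 4.8800)
= 4 * 4.9100
= 19.6400

19.6400


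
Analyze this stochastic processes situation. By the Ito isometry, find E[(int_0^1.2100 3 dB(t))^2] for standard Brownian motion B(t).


By Ito isometry: E[(int f dB)^2] = int f^2 dt
= 3^2 * 1.2100
= 9 * 1.2100 = 10.8900

10.8900


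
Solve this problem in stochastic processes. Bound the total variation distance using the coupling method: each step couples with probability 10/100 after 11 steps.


TV distance bound <= (1-delta)^n
= (1 - 0.1000)^11
= 0.9000^11
= 0.3138

0.3138


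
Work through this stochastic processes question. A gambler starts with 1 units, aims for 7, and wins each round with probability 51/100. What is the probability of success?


Gambler's ruin formula:
r = q/p = 0.4900/0.5100 = 0.9608
P(win) = (1 - r^i)/(1 - r^N)
= (1 - 0.9608^1)/(1 - 0.9608^7)
= 0.1606

0.1606


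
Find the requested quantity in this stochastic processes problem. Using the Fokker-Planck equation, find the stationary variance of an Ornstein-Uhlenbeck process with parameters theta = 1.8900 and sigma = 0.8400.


Stationary variance = sigma^2 / (2*theta)
= 0.8400^2 / (2*1.8900)
= 0.7056 / 3.7800
= 0.1867

0.1867


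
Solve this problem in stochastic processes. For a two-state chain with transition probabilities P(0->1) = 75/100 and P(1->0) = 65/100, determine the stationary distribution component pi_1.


Stationary distribution: pi_0 = p10/(p01+p10), pi_1 = p01/(p01+p10)
p01 = 0.7500, p10 = 0.6500
pi_1 = 0.5357

0.5357


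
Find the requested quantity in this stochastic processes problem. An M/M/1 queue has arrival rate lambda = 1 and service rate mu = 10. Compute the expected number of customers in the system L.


rho = 1/10 = 0.1000
L = rho/(1-rho)
= 0.1000/0.9000
= 0.1111

0.1111


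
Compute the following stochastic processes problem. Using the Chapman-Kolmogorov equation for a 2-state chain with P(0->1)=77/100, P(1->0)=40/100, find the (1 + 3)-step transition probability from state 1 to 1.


P^4 = P^1 * P^3
Computing via matrix multiplication of the transition matrix.
Entry (1,1) of P^4 = 0.6584

0.6584


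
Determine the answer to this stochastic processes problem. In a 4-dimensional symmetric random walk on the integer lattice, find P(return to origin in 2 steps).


P(return in 2 steps) = P(reverse first step) = 1/(2d)
= 1/8
= 0.1250

0.1250


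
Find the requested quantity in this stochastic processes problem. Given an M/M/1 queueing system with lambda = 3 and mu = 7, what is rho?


rho = lambda/mu
= 3/7
= 0.4286

0.4286


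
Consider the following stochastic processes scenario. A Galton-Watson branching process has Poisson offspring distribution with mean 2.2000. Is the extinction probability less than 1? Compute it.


Since mu = 2.2000 > 1, extinction prob q < 1.
Solve s = exp(mu*(s-1)) iteratively.
q = 0.1563

0.1563


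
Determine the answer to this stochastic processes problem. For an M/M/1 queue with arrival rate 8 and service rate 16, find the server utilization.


rho = lambda/mu
= 8/16
= 0.5000

0.5000


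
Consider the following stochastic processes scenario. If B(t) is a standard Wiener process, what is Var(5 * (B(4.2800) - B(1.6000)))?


Var(alpha*(B(t)-B(s))) = alpha^2 * (t-s)
= 5^2 * (4.2800 - 1.6000)
= 25 * 2.6800
= 67.0000

67.0000


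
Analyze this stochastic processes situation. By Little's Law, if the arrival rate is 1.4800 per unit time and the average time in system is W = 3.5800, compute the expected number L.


Little's Law: L = lambda * W
= 1.4800 * 3.5800
= 5.2984

5.2984


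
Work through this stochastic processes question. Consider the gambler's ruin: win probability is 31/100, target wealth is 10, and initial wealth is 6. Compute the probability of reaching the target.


Gambler's ruin formula:
r = q/p = 0.6900/0.3100 = 2.2258
P(win) = (1 - r^i)/(1 - r^N)
= (1 - 2.2258^6)/(1 - 2.2258^10)
= 0.0404

0.0404


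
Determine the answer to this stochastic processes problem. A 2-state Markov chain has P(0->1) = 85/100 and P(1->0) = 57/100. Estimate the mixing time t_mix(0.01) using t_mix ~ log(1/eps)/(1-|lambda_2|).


lambda_2 = |1 - p01 - p10| = |1 - 0.8500 - 0.5700| = 0.4200
t_mix ~ log(1/eps)/(1 - |lambda_2|)
= log(100)/(1 - 0.4200) = 4.6052/0.5800
= 7.9399

7.9399


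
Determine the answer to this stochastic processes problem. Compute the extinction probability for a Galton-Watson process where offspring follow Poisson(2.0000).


Since mu = 2.0000 > 1, extinction prob q < 1.
Solve s = exp(mu*(s-1)) iteratively.
q = 0.2032

0.2032


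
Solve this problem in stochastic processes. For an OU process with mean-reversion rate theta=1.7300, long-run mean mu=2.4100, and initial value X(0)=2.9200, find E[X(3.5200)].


E[X(t)] = mu + (X(0) - mu)*exp(-theta*t)
= 2.4100 + (2.9200 - 2.4100)*exp(-1.7300*3.5200)
= 2.4100 + 0.5100 * 0.0023
= 2.4112

2.4112


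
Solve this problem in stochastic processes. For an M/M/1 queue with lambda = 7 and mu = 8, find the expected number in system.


rho = 7/8 = 0.8750
L = rho/(1-rho)
= 0.8750/0.1250
= 7.0000

7.0000


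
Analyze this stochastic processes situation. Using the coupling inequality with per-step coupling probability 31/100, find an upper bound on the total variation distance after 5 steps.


TV distance bound <= (1-delta)^n
= (1 - 0.3100)^5
= 0.6900^5
= 0.1564

0.1564


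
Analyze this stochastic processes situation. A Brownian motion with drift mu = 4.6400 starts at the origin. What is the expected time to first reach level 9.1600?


Expected first passage time = a/mu
= 9.1600/4.6400
= 1.9741

1.9741


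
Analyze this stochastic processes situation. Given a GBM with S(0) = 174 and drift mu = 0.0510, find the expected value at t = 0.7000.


E[S(t)] = S(0) * exp(mu * t)
= 174 * exp(0.0510 * 0.7000)
= 174 * 1.0363
= 180.3240

180.3240


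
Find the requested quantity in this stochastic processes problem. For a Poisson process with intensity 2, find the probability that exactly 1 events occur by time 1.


P(N(t)=k) = (lambda*t)^k * exp(-lambda*t) / k!
lambda*t = 2
= 2^1 * exp(-2) / 1!
= 2 * 0.1353 / 1
= 0.2707

0.2707


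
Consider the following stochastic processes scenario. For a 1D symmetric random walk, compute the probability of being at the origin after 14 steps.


P(S(14) = 0) = C(14,7) / 4^7
= 3432 / 16384
= 0.2095

0.2095


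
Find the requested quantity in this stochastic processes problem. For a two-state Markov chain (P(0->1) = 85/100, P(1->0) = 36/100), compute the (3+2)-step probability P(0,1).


P^5 = P^3 * P^2
Computing via matrix multiplication of the transition matrix.
Entry (0,1) of P^5 = 0.7028

0.7028


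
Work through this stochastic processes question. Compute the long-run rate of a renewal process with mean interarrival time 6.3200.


Long-run renewal rate = 1/E(X)
= 1/6.3200
= 0.1582

0.1582


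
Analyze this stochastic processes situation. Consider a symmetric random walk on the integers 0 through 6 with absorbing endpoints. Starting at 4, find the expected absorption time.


For symmetric RW on 0,...,N with absorbing barriers, E(i) = i*(N-i)
E(4) = 4 * 2 = 8

8


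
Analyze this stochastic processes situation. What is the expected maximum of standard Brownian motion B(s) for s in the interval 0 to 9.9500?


E(max B(s)) = sqrt(2t/pi)
= sqrt(2*9.9500/pi)
= sqrt(6.3344)
= 2.5168

2.5168


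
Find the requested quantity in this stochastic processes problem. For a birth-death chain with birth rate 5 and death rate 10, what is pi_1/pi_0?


For birth-death process, pi_n/pi_0 = (lambda/mu)^n
= (5/10)^1
= 0.5000

0.5000


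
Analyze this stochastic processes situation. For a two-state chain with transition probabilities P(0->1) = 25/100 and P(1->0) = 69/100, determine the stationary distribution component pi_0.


Stationary distribution: pi_0 = p10/(p01+p10), pi_1 = p01/(p01+p10)
p01 = 0.2500, p10 = 0.6900
pi_0 = 0.7340

0.7340


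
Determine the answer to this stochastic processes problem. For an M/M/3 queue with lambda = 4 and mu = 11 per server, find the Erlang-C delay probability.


a = lambda/mu = 0.3636
rho = a/c = 0.1212
Erlang-C formula applied:
C(c,a) = 0.0063

0.0063


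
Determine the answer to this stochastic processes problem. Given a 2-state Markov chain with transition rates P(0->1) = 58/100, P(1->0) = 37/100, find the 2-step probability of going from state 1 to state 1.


Computing P^2 by matrix multiplication.
P = [[0.4200, 0.5800], [0.3700, 0.6300]]
After raising P to the power 2:
P^2(1,1) = 0.6115

0.6115


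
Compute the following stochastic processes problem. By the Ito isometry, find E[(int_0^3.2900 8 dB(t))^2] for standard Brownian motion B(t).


By Ito isometry: E[(int f dB)^2] = int f^2 dt
= 8^2 * 3.2900
= 64 * 3.2900 = 210.5600

210.5600


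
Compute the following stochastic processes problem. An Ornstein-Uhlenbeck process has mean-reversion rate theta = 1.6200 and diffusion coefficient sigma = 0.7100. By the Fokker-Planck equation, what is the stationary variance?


Stationary variance = sigma^2 / (2*theta)
= 0.7100^2 / (2*1.6200)
= 0.5041 / 3.2400
= 0.1556

0.1556


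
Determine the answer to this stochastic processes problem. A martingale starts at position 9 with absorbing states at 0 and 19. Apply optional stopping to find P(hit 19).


By optional stopping theorem: E(M at tau) = M(0) = 9
P(hit 19)*19 + P(hit 0)*0 = 9
P(hit 19) = (9 - 0)/(19 - 0) = 9/19 = 0.4737

0.4737


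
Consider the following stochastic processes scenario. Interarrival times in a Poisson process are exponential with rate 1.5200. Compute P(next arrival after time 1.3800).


P(X > t) = exp(-lambda * t)
= exp(-1.5200 * 1.3800)
= exp(-2.0976) = 0.1228

0.1228


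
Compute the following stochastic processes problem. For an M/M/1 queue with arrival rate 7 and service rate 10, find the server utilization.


rho = lambda/mu
= 7/10
= 0.7000

0.7000


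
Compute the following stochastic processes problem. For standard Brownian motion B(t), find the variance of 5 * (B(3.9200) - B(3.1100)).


Var(alpha*(B(t)-B(s))) = alpha^2 * (t-s)
= 5^2 * (3.9200 - 3.1100)
= 25 * 0.8100
= 20.2500

20.2500


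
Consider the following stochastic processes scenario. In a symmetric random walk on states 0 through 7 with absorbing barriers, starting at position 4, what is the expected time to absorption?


For symmetric RW on 0,...,N with absorbing barriers, E(i) = i*(N-i)
E(4) = 4 * 3 = 12

12


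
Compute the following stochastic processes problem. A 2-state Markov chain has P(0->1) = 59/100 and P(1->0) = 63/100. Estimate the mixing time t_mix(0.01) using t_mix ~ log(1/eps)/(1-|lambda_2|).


lambda_2 = |1 - p01 - p10| = |1 - 0.5900 - 0.6300| = 0.2200
t_mix ~ log(1/eps)/(1 - |lambda_2|)
= log(100)/(1 - 0.2200) = 4.6052/0.7800
= 5.9041

5.9041


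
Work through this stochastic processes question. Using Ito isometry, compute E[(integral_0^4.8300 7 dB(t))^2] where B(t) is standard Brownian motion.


By Ito isometry: E[(int f dB)^2] = int f^2 dt
= 7^2 * 4.8300
= 49 * 4.8300 = 236.6700

236.6700


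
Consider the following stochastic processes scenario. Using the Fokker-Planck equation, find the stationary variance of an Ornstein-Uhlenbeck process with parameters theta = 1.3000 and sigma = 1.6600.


Stationary variance = sigma^2 / (2*theta)
= 1.6600^2 / (2*1.3000)
= 2.7556 / 2.6000
= 1.0598

1.0598


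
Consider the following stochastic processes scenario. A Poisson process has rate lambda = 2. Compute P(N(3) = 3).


P(N(t)=k) = (lambda*t)^k * exp(-lambda*t) / k!
lambda*t = 6
= 6^3 * exp(-6) / 3!
= 216 * 0.0025 / 6
= 0.0892

0.0892


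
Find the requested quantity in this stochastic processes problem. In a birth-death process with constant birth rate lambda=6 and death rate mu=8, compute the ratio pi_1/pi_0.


For birth-death process, pi_n/pi_0 = (lambda/mu)^n
= (6/8)^1
= 0.7500

0.7500


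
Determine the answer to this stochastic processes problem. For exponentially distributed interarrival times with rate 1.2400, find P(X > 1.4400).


P(X > t) = exp(-lambda * t)
= exp(-1.2400 * 1.4400)
= exp(-1.7856) = 0.1677

0.1677


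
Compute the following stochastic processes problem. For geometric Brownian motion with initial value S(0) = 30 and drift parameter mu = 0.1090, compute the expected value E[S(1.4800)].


E[S(t)] = S(0) * exp(mu * t)
= 30 * exp(0.1090 * 1.4800)
= 30 * 1.1751
= 35.2518

35.2518


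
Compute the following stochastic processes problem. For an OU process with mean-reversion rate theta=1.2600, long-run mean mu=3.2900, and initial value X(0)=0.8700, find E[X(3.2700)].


E[X(t)] = mu + (X(0) - mu)*exp(-theta*t)
= 3.2900 + (0.8700 - 3.2900)*exp(-1.2600*3.2700)
= 3.2900 + -2.4200 * 0.0162
= 3.2507

3.2507


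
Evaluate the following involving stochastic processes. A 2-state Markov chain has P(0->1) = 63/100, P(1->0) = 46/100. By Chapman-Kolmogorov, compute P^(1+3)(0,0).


P^4 = P^1 * P^3
Computing via matrix multiplication of the transition matrix.
Entry (0,0) of P^4 = 0.4221

0.4221


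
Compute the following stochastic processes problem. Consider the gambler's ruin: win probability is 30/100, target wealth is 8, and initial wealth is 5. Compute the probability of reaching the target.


Gambler's ruin formula:
r = q/p = 0.7000/0.3000 = 2.3333
P(win) = (1 - r^i)/(1 - r^N)
= (1 - 2.3333^5)/(1 - 2.3333^8)
= 0.0777

0.0777


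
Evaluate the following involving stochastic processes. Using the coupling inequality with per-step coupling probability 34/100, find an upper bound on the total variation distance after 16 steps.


TV distance bound <= (1-delta)^n
= (1 - 0.3400)^16
= 0.6600^16
= 0.0013

0.0013


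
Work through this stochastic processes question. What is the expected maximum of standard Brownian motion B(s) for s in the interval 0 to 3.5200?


E(max B(s)) = sqrt(2t/pi)
= sqrt(2*3.5200/pi)
= sqrt(2.2409)
= 1.4970

1.4970


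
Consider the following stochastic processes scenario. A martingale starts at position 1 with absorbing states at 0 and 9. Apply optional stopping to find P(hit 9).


By optional stopping theorem: E(M at tau) = M(0) = 1
P(hit 9)*9 + P(hit 0)*0 = 1
P(hit 9) = (1 - 0)/(9 - 0) = 1/9 = 0.1111

0.1111


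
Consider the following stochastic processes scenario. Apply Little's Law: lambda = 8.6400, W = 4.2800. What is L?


Little's Law: L = lambda * W
= 8.6400 * 4.2800
= 36.9792

36.9792


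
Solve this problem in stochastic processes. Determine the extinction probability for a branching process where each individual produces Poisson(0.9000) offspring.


Since mu = 0.9000 <= 1, extinction probability = 1.

1.0000


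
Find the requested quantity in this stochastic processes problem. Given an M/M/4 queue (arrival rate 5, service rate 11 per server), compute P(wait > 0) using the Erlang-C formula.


a = lambda/mu = 0.4545
rho = a/c = 0.1136
Erlang-C formula applied:
C(c,a) = 0.0013

0.0013


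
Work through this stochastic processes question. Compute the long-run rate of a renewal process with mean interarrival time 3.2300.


Long-run renewal rate = 1/E(X)
= 1/3.2300
= 0.3096

0.3096


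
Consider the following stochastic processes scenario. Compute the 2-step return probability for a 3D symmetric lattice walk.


P(return in 2 steps) = P(reverse first step) = 1/(2d)
= 1/6
= 0.1667

0.1667


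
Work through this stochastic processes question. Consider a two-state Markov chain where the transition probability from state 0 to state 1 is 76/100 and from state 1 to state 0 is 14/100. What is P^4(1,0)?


Computing P^4 by matrix multiplication.
P = [[0.2400, 0.7600], [0.1400, 0.8600]]
After raising P to the power 4:
P^4(1,0) = 0.1555

0.1555


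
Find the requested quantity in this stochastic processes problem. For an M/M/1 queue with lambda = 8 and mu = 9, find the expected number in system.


rho = 8/9 = 0.8889
L = rho/(1-rho)
= 0.8889/0.1111
= 8.0000

8.0000


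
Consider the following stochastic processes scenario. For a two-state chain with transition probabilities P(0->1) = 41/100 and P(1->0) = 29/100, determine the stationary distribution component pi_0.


Stationary distribution: pi_0 = p10/(p01+p10), pi_1 = p01/(p01+p10)
p01 = 0.4100, p10 = 0.2900
pi_0 = 0.4143

0.4143


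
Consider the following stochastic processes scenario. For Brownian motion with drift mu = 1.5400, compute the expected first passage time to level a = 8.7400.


Expected first passage time = a/mu
= 8.7400/1.5400
= 5.6753

5.6753


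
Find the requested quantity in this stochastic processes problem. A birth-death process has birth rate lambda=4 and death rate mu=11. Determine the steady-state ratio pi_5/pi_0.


For birth-death process, pi_n/pi_0 = (lambda/mu)^n
= (4/11)^5
= 0.0064

0.0064


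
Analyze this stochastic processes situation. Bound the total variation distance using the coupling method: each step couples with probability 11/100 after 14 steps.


TV distance bound <= (1-delta)^n
= (1 - 0.1100)^14
= 0.8900^14
= 0.1956

0.1956


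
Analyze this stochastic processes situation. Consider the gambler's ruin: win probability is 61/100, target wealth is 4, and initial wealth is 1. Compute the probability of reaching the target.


Gambler's ruin formula:
r = q/p = 0.3900/0.6100 = 0.6393
P(win) = (1 - r^i)/(1 - r^N)
= (1 - 0.6393^1)/(1 - 0.6393^4)
= 0.4330

0.4330


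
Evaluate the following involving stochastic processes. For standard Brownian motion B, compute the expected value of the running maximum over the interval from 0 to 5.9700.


E(max B(s)) = sqrt(2t/pi)
= sqrt(2*5.9700/pi)
= sqrt(3.8006)
= 1.9495

1.9495


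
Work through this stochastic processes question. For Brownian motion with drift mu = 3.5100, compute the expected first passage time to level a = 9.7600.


Expected first passage time = a/mu
= 9.7600/3.5100
= 2.7806

2.7806


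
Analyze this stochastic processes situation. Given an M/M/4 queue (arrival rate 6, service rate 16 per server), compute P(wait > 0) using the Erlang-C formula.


a = lambda/mu = 0.3750
rho = a/c = 0.0938
Erlang-C formula applied:
C(c,a) = 6.2488e-04

6.2488e-04


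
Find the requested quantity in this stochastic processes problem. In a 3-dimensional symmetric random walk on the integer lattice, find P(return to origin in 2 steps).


P(return in 2 steps) = P(reverse first step) = 1/(2d)
= 1/6
= 0.1667

0.1667


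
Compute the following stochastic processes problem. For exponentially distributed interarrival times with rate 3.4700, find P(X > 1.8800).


P(X > t) = exp(-lambda * t)
= exp(-3.4700 * 1.8800)
= exp(-6.5236) = 0.0015

0.0015


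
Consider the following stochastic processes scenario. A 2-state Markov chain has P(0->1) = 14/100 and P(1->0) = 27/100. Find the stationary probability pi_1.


Stationary distribution: pi_0 = p10/(p01+p10), pi_1 = p01/(p01+p10)
p01 = 0.1400, p10 = 0.2700
pi_1 = 0.3415

0.3415


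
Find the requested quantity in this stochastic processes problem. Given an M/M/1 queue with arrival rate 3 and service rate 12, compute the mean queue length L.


rho = 3/12 = 0.2500
L = rho/(1-rho)
= 0.2500/0.7500
= 0.3333

0.3333


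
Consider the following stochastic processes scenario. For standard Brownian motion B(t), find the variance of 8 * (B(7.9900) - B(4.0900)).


Var(alpha*(B(t)-B(s))) = alpha^2 * (t-s)
= 8^2 * (7.9900 - 4.0900)
= 64 * 3.9000
= 249.6000

249.6000


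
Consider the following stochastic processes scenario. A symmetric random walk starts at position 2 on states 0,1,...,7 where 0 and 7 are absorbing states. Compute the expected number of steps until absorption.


For symmetric RW on 0,...,N with absorbing barriers, E(i) = i*(N-i)
E(2) = 2 * 5 = 10

10


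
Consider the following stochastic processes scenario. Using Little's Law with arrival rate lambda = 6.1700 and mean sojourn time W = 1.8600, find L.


Little's Law: L = lambda * W
= 6.1700 * 1.8600
= 11.4762

11.4762


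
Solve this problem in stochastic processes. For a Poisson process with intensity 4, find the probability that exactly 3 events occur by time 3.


P(N(t)=k) = (lambda*t)^k * exp(-lambda*t) / k!
lambda*t = 12
= 12^3 * exp(-12) / 3!
= 1728 * 6.1442e-06 / 6
= 0.0018

0.0018


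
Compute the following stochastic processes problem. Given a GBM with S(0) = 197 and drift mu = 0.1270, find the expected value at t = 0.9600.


E[S(t)] = S(0) * exp(mu * t)
= 197 * exp(0.1270 * 0.9600)
= 197 * 1.1297
= 222.5438

222.5438


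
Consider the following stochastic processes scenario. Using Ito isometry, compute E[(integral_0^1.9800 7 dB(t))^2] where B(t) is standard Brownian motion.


By Ito isometry: E[(int f dB)^2] = int f^2 dt
= 7^2 * 1.9800
= 49 * 1.9800 = 97.0200

97.0200


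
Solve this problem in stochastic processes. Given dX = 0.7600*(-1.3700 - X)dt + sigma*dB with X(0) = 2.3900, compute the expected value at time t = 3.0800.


E[X(t)] = mu + (X(0) - mu)*exp(-theta*t)
= -1.3700 + (2.3900 - -1.3700)*exp(-0.7600*3.0800)
= -1.3700 + 3.7600 * 0.0963
= -1.0081

-1.0081


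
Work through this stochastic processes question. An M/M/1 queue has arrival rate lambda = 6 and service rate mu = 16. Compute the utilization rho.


rho = lambda/mu
= 6/16
= 0.3750

0.3750


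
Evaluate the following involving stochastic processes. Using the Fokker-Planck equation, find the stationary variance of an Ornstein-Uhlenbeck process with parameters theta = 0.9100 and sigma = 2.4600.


Stationary variance = sigma^2 / (2*theta)
= 2.4600^2 / (2*0.9100)
= 6.0516 / 1.8200
= 3.3251

3.3251


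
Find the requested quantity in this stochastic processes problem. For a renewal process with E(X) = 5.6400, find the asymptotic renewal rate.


Long-run renewal rate = 1/E(X)
= 1/5.6400
= 0.1773

0.1773


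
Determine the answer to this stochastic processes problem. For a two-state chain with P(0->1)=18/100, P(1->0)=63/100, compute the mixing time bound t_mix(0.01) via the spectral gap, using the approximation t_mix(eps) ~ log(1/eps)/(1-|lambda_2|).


lambda_2 = |1 - p01 - p10| = |1 - 0.1800 - 0.6300| = 0.1900
t_mix ~ log(1/eps)/(1 - |lambda_2|)
= log(100)/(1 - 0.1900) = 4.6052/0.8100
= 5.6854

5.6854


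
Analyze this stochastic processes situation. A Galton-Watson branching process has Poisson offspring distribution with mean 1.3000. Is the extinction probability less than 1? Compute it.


Since mu = 1.3000 > 1, extinction prob q < 1.
Solve s = exp(mu*(s-1)) iteratively.
q = 0.5770

0.5770


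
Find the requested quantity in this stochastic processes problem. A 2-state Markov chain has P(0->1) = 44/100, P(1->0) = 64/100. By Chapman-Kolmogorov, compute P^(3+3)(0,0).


P^6 = P^3 * P^3
Computing via matrix multiplication of the transition matrix.
Entry (0,0) of P^6 = 0.5926

0.5926


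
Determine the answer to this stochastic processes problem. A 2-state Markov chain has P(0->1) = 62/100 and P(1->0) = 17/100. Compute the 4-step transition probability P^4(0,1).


Computing P^4 by matrix multiplication.
P = [[0.3800, 0.6200], [0.1700, 0.8300]]
After raising P to the power 4:
P^4(0,1) = 0.7833

0.7833


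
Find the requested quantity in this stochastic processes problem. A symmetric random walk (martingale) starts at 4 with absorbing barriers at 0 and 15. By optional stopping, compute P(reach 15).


By optional stopping theorem: E(M at tau) = M(0) = 4
P(hit 15)*15 + P(hit 0)*0 = 4
P(hit 15) = (4 - 0)/(15 - 0) = 4/15 = 0.2667

0.2667


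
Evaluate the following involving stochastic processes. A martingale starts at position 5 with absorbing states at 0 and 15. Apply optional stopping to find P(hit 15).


By optional stopping theorem: E(M at tau) = M(0) = 5
P(hit 15)*15 + P(hit 0)*0 = 5
P(hit 15) = (5 - 0)/(15 - 0) = 1/3 = 0.3333

0.3333


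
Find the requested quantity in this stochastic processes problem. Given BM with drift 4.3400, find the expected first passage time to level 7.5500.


Expected first passage time = a/mu
= 7.5500/4.3400
= 1.7396

1.7396


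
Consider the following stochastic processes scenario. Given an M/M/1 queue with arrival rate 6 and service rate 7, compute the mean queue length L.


rho = 6/7 = 0.8571
L = rho/(1-rho)
= 0.8571/0.1429
= 6.0000

6.0000


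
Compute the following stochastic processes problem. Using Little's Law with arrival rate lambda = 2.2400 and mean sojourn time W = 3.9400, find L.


Little's Law: L = lambda * W
= 2.2400 * 3.9400
= 8.8256

8.8256


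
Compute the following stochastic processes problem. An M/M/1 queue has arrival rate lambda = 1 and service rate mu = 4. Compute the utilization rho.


rho = lambda/mu
= 1/4
= 0.2500

0.2500


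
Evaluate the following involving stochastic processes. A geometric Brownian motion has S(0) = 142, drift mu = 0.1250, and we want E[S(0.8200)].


E[S(t)] = S(0) * exp(mu * t)
= 142 * exp(0.1250 * 0.8200)
= 142 * 1.1079
= 157.3271

157.3271


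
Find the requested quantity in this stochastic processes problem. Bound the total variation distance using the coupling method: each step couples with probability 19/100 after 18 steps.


TV distance bound <= (1-delta)^n
= (1 - 0.1900)^18
= 0.8100^18
= 0.0225

0.0225


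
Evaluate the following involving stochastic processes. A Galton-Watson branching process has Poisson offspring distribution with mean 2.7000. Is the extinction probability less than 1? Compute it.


Since mu = 2.7000 > 1, extinction prob q < 1.
Solve s = exp(mu*(s-1)) iteratively.
q = 0.0844

0.0844


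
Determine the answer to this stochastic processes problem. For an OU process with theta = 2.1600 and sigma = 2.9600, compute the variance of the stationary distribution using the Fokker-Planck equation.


Stationary variance = sigma^2 / (2*theta)
= 2.9600^2 / (2*2.1600)
= 8.7616 / 4.3200
= 2.0281

2.0281


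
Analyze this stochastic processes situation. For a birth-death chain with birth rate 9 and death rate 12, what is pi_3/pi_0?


For birth-death process, pi_n/pi_0 = (lambda/mu)^n
= (9/12)^3
= 0.4219

0.4219


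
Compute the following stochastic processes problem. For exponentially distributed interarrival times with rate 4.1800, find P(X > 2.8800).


P(X > t) = exp(-lambda * t)
= exp(-4.1800 * 2.8800)
= exp(-12.0384) = 5.9127e-06

5.9127e-06


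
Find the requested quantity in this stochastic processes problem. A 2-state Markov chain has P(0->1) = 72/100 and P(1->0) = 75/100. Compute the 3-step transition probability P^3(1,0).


Computing P^3 by matrix multiplication.
P = [[0.2800, 0.7200], [0.7500, 0.2500]]
After raising P to the power 3:
P^3(1,0) = 0.5632

0.5632


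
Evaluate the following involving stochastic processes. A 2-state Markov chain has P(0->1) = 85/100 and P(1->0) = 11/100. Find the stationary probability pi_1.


Stationary distribution: pi_0 = p10/(p01+p10), pi_1 = p01/(p01+p10)
p01 = 0.8500, p10 = 0.1100
pi_1 = 0.8854

0.8854


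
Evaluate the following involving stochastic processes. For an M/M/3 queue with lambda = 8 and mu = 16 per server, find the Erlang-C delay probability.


a = lambda/mu = 0.5000
rho = a/c = 0.1667
Erlang-C formula applied:
C(c,a) = 0.0152

0.0152


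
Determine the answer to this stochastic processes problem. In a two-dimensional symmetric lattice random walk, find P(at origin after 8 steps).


P = C(8,4)^2 / 4^8
= 70^2 / 65536
= 4900 / 65536
= 0.0748

0.0748


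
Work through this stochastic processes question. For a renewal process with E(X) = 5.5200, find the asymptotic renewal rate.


Long-run renewal rate = 1/E(X)
= 1/5.5200
= 0.1812

0.1812


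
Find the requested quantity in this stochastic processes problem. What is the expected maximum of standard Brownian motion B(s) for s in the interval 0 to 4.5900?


E(max B(s)) = sqrt(2t/pi)
= sqrt(2*4.5900/pi)
= sqrt(2.9221)
= 1.7094

1.7094


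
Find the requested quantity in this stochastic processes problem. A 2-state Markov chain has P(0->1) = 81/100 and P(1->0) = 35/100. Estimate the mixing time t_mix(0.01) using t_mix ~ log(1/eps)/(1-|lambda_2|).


lambda_2 = |1 - p01 - p10| = |1 - 0.8100 - 0.3500| = 0.1600
t_mix ~ log(1/eps)/(1 - |lambda_2|)
= log(100)/(1 - 0.1600) = 4.6052/0.8400
= 5.4823

5.4823


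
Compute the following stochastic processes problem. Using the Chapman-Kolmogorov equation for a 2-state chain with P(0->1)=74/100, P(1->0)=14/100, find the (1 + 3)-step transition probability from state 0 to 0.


P^4 = P^1 * P^3
Computing via matrix multiplication of the transition matrix.
Entry (0,0) of P^4 = 0.1593

0.1593


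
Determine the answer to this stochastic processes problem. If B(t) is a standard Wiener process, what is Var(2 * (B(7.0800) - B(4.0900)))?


Var(alpha*(B(t)-B(s))) = alpha^2 * (t-s)
= 2^2 * (7.0800 - 4.0900)
= 4 * 2.9900
= 11.9600

11.9600


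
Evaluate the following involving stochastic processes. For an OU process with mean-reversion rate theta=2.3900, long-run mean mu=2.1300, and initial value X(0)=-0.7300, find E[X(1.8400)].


E[X(t)] = mu + (X(0) - mu)*exp(-theta*t)
= 2.1300 + (-0.7300 - 2.1300)*exp(-2.3900*1.8400)
= 2.1300 + -2.8600 * 0.0123
= 2.0948

2.0948
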